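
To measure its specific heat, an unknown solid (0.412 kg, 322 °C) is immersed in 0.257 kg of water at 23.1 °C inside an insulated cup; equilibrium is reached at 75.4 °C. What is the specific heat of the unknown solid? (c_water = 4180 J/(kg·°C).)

c ≈ 553 J/(kg·°C)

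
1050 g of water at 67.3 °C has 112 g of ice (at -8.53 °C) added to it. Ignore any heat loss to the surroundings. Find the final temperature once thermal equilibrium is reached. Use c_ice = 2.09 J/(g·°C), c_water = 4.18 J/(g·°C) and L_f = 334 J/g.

T_f ≈ 52.7 °C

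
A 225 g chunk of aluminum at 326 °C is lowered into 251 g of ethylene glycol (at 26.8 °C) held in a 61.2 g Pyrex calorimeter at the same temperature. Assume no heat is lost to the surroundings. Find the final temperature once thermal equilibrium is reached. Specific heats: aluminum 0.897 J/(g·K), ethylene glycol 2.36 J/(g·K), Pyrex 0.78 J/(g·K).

T_f ≈ 98.5 °C

With ΣQ=0 the equilibrium temperature is the m·c-weighted mean:
T_f = (201.83×326 + 592.36×26.8 + 47.74×26.8) / (201.83 + 592.36 + 47.74)
    = 82950 / 841.92 ≈ 98.52 °C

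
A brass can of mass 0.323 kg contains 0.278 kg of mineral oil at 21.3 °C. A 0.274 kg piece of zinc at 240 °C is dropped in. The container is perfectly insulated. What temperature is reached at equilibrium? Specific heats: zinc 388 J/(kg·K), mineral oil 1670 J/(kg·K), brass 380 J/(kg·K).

T_f ≈ 54.8 °C

Heat gained plus heat lost sum to zero:
0.274*388*(T − 240) + 0.278*1670*(T − 21.3) + 0.323*380*(T − 21.3) = 0
(106.31 + 464.26 + 122.74) T = 106.31*240 + 464.26*21.3 + 122.74*21.3
T ≈ 54.84 °C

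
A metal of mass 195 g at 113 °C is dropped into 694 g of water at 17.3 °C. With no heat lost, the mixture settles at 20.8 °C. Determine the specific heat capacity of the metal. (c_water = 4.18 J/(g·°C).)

c ≈ 0.565 J/(g·°C)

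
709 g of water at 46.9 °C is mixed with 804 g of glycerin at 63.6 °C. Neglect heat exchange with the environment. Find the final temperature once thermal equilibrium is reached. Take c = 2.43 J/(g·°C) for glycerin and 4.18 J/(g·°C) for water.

T_f ≈ 53.5 °C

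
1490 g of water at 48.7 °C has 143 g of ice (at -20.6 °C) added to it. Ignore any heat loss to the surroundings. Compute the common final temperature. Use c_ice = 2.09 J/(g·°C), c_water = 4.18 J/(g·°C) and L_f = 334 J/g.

Energy balance with sensible and latent terms:
ice -20.6→0 °C: 143·2.09·20.6 = 6156.7
  melt ice: 143·334 = 47762
  warm the meltwater: 597.74 T
  water: 6228.2(T − 48.7)
6825.9 T = 303313 − 53919 = 249395
T ≈ 36.54 °C — above 0 °C, consistent with complete melting.

T_f ≈ 36.5 °C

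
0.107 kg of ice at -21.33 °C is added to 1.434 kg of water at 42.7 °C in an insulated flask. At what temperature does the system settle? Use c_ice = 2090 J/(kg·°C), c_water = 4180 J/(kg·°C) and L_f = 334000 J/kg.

Let T be the final temperature. ΣQ_i = 0:
ice -21.33→0 °C: 0.107×2090×21.33 = 4770; latent heat to melt: 0.107×334000 = 35738; warm the meltwater: 447.26 T; water cools: 1.434×4180×(T − 42.7) = 5994.1(T − 42.7)
6441.4 T = 255949 − 40508 = 215441
T ≈ 33.45 °C (positive, so assuming full melt was valid).

T_f ≈ 33.4 °C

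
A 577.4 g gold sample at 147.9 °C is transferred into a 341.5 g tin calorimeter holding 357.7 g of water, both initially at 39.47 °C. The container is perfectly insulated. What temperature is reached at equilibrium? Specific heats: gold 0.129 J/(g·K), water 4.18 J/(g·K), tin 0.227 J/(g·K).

T_f ≈ 44.4 °C

Conservation of energy gives ΣQ = 0:
577.4×0.129×(T − 147.9) + 357.7×4.18×(T − 39.47) + 341.5×0.227×(T − 39.47) = 0
74.48(T − 147.9) + 1495.2(T − 39.47) + 77.52(T − 39.47) = 0
1647.2 T = 73091
T = 73091 / 1647.2 = 44.4 °C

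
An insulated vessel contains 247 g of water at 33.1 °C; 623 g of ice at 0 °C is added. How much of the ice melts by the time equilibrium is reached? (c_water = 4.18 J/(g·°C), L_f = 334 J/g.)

m_melted ≈ 102 g

Heat available from the water dropping to 0 °C: 247·4.18·33.1 = 34174 J.
To melt every bit of ice: 623·334 = 208082 J.
That's not enough to melt it all — equilibrium is at 0 °C with ice remaining.
m_melted·334 = 34174  ⇒  m_melted ≈ 102.3 g.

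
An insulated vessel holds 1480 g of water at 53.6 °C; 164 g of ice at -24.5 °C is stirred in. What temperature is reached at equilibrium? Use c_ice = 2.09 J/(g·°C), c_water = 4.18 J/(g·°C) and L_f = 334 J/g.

T_f ≈ 39.1 °C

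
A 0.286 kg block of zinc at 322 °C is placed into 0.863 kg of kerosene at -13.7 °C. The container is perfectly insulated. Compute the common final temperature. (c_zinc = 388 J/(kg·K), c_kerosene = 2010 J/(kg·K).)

T_f ≈ 6.5 °C

Set heat shed by the hot body equal to heat absorbed by the cold body:
0.286·388·(322 − T) = 0.863·2010·(T − (-13.7))
110.97(322 − T) = 1734.6(T − (-13.7))
1845.6 T = 11967  ⇒  T ≈ 6.48 °C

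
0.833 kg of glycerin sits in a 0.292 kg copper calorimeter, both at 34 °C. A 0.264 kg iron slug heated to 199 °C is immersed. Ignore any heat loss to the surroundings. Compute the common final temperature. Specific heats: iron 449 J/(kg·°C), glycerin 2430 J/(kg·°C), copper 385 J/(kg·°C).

T_f ≈ 42.7 °C

Conservation of energy gives ΣQ = 0:
0.264·449·(T − 199) + 0.833·2430·(T − 34) + 0.292·385·(T − 34) = 0
(118.54 + 2024.2 + 112.42) T = 118.54·199 + 2024.2·34 + 112.42·34
T ≈ 42.67 °C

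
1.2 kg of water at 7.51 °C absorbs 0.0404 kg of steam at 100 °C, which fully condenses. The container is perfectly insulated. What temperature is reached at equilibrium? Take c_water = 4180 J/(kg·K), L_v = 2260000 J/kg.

T_f ≈ 28.1 °C

Net heat exchanged in the isolated system is zero:
condense steam: −0.0404×2260000 = −91304; condensed water 100 °C→T: 168.87(T − 100); water warms: 1.2×4180×(T − 7.51) = 5016(T − 7.51)
5184.9 T = 91304 + 16887 + 37670 = 145861
T ≈ 28.13 °C, under the boiling point, so the assumption holds.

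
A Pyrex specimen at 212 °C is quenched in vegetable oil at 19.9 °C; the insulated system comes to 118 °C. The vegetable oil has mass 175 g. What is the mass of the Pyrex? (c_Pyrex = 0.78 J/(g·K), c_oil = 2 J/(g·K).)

m ≈ 468 g

Net heat exchanged in the isolated system is zero:
m×0.78×(118 − 212) + 175×2×(118 − 19.9) = 0
-73.32 m = -34335
m = -34335/-73.32 ≈ 468.3 g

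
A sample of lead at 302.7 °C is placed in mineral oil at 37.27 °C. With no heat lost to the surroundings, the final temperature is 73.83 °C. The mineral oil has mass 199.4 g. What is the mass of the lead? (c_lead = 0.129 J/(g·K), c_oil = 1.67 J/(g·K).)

m ≈ 412 g

Energy conservation, ΣQ = 0:
m·0.129·(73.83 − 302.7) + 199.4·1.67·(73.83 − 37.27) = 0
-29.52 m = -12174
m = -12174/-29.52 ≈ 412.4 g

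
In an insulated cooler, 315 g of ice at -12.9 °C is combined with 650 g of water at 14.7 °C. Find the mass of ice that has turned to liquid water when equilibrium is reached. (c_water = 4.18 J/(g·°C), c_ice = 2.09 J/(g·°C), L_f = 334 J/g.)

m_melted ≈ 94.2 g

Heat available from the water dropping to 0 °C: 650·4.18·14.7 = 39940 J.
Warming the ice to 0 °C takes 315·2.09·12.9 = 8492.7 J, leaving 31447 J for melting.
To melt every bit of ice: 315·334 = 105210 J.
Since 31447 < 105210 J, not all the ice melts; equilibrium is at 0 °C.
m_melted·334 = 31447  ⇒  m_melted ≈ 94.15 g.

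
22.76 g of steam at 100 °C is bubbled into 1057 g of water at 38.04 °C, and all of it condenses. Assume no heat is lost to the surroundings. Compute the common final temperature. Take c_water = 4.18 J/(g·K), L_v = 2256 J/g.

T_f ≈ 50.7 °C

Sum of m c ΔT and latent-heat terms is zero:
steam→water at 100 °C releases m L_v = 22.76·2256 = 51347
  condensed water 100 °C→T: 95.14(T − 100)
  original water: 4418.3(T − 38.04)
4513.4 T = 51347 + 9513.7 + 168071 = 228931
T ≈ 50.72 °C (< 100 °C, so full condensation is consistent).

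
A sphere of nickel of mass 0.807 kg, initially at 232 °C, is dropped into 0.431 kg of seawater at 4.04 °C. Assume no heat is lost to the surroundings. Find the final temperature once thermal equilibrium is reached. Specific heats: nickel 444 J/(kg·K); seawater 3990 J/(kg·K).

Setting the total heat transfer to zero:
0.807×444×(T − 232) + 0.431×3990×(T − 4.04) = 0
358.31(T − 232) + 1719.7(T − 4.04) = 0
(358.31 + 1719.7) T = 358.31×232 + 1719.7×4.04
T = 90075/2078 ≈ 43.35 °C

T_f ≈ 43.3 °C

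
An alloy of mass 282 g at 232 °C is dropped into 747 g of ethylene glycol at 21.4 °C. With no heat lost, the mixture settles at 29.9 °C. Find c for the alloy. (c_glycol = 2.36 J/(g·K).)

Heat gained plus heat lost sum to zero:
282·c·(29.9 − 232) + 747·2.36·(29.9 − 21.4) = 0
-56992 c = -14985
c = -14985/-56992 ≈ 0.2629 J/(g·K)

c ≈ 0.263 J/(g·K)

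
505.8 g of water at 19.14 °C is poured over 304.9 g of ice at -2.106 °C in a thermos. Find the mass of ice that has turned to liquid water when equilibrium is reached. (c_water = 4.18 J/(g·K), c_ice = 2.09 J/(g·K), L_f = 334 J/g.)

m_melted ≈ 117 g

Heat available from the water dropping to 0 °C: 505.8·4.18·19.14 = 40467 J.
Of that, 304.9·2.09·2.106 = 1342 J goes to bring the ice to 0 °C, leaving 39125 J.
Melting all 304.9 g of ice would need 304.9·334 = 101837 J.
Since 39125 < 101837 J, not all the ice melts; equilibrium is at 0 °C.
m_melt = 39125 / L_f = 117.1 g.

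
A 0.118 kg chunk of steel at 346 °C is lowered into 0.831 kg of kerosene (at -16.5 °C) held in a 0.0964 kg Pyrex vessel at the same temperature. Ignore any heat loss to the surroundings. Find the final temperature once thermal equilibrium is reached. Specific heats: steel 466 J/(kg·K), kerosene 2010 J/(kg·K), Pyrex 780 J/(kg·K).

Net heat exchanged in the isolated system is zero:
0.118*466*(T − 346) + 0.831*2010*(T − (-16.5)) + 0.0964*780*(T − (-16.5)) = 0
(54.99 + 1670.3 + 75.19) T = 54.99*346 + 1670.3*(-16.5) + 75.19*(-16.5)
T = -9774.9/1800.5 ≈ -5.43 °C

T_f ≈ -5.4 °C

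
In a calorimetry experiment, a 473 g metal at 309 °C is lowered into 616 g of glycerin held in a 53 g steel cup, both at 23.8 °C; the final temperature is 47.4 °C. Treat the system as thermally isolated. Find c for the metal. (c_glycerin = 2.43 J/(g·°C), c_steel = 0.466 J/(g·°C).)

c ≈ 0.29 J/(g·°C)

Energy conservation, ΣQ = 0:
473×c×(47.4 − 309) + 616×2.43×(47.4 − 23.8) + 53×0.466×(47.4 − 23.8) = 0
-123737 c = -35909
c = -35909/-123737 ≈ 0.2902 J/(g·°C)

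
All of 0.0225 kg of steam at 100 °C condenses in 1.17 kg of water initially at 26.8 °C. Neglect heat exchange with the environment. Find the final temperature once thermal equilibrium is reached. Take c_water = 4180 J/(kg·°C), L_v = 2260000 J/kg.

Conservation of energy gives ΣQ = 0:
latent heat released on condensation: 0.0225·2260000 = 50850
  condensate cools 100→T: 0.0225·4180·(T − 100) = 94.05(T − 100)
  water warms: 1.17·4180·(T − 26.8) = 4890.6(T − 26.8)
4984.6 T = 50850 + 9405 + 131068 = 191323
T ≈ 38.38 °C — below 100 °C, confirming all the steam condensed.

T_f ≈ 38.4 °C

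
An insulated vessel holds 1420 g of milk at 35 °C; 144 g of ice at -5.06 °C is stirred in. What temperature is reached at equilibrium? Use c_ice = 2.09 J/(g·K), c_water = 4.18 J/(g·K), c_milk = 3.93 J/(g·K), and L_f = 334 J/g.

T_f ≈ 23.6 °C

Setting the total heat transfer to zero:
warm ice to 0 °C: 144×2.09×(0 − (-5.06)) = 1522.9; fusion: m_ice L_f = 144×334 = 48096; meltwater 0→T: 144×4.18×T = 601.92 T; milk: 5580.6(T − 35)
6182.5 T = 195321 − 49619 = 145702
T ≈ 23.57 °C. Since T > 0 °C, the all-ice-melts assumption holds.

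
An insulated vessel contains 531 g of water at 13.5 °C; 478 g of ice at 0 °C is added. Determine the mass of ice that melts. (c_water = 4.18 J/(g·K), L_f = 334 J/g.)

m_melted ≈ 89.7 g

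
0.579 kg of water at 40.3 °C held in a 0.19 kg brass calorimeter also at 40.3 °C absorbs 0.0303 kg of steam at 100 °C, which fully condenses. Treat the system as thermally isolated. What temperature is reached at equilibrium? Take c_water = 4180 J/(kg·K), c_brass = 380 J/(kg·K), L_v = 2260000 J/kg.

T_f ≈ 69.3 °C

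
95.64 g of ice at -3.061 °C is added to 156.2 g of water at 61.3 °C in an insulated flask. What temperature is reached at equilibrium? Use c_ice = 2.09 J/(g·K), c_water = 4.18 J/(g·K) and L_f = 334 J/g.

T_f ≈ 7.1 °C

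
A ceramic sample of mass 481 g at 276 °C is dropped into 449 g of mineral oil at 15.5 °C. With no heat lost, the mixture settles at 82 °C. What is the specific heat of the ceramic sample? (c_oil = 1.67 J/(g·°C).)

c ≈ 0.534 J/(g·°C)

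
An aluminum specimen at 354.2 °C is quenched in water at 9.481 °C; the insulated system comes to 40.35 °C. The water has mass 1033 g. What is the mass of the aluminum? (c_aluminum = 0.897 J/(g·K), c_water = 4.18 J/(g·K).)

Net heat exchanged in the isolated system is zero:
m×0.897×(40.35 − 354.2) + 1033×4.18×(40.35 − 9.481) = 0
-281.52 m = -133290
m = -133290/-281.52 ≈ 473.5 g

m ≈ 473 g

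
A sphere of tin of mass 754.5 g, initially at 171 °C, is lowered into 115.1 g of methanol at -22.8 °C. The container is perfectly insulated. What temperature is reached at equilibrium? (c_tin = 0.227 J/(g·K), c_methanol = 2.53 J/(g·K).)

T_f ≈ 49.0 °C

With ΣQ=0 the equilibrium temperature is the m·c-weighted mean:
T_f = (171.27·171 + 291.2·(-22.8)) / (171.27 + 291.2)
    = 22648 / 462.47 ≈ 48.97 °C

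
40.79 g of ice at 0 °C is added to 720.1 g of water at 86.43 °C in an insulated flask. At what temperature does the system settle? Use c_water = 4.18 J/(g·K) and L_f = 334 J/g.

T_f ≈ 77.5 °C

Sum of m c ΔT and latent-heat terms is zero:
latent heat to melt: 40.79·334 = 13624; meltwater 0→T: 40.79·4.18·T = 170.5 T; water: 3010(T − 86.43)
3180.5 T = 260156 − 13624 = 246532
T ≈ 77.51 °C (positive, so assuming full melt was valid).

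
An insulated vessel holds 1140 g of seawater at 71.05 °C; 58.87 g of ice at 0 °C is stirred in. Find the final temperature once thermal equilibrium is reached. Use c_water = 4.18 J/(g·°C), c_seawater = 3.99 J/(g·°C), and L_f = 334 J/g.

Heat gained plus heat lost sum to zero:
latent heat to melt: 58.87×334 = 19663
  meltwater 0→T: 58.87×4.18×T = 246.08 T
  seawater cools: 1140×3.99×(T − 71.05) = 4548.6(T − 71.05)
4794.7 T = 323178 − 19663 = 303515
T ≈ 63.30 °C. Since T > 0 °C, the all-ice-melts assumption holds.

T_f ≈ 63.3 °C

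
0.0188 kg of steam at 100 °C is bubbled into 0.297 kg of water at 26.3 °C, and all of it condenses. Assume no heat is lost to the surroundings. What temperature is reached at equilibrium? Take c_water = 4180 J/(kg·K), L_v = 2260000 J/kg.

T_f ≈ 62.9 °C

Conservation of energy gives ΣQ = 0:
steam→water at 100 °C releases m L_v = 0.0188×2260000 = 42488
  condensate cools 100→T: 0.0188×4180×(T − 100) = 78.58(T − 100)
  water warms: 0.297×4180×(T − 26.3) = 1241.5(T − 26.3)
1320 T = 42488 + 7858.4 + 32650 = 82997
T ≈ 62.87 °C, under the boiling point, so the assumption holds.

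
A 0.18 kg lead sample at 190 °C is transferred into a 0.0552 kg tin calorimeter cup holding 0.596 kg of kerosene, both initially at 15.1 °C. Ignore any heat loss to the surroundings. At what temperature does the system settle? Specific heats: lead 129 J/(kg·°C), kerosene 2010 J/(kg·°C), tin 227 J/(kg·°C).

T_f ≈ 18.4 °C

Conservation of energy gives ΣQ = 0:
0.18×129×(T − 190) + 0.596×2010×(T − 15.1) + 0.0552×227×(T − 15.1) = 0
23.22(T − 190) + 1198(T − 15.1) + 12.53(T − 15.1) = 0
1233.7 T = 22690
T = 22690/1233.7 ≈ 18.39 °C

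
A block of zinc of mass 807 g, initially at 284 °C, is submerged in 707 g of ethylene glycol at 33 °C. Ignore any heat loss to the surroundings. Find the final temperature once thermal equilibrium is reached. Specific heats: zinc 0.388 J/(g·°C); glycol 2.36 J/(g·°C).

T_f is the heat-capacity-weighted average of the initial temperatures:
T_f = (313.12×284 + 1668.5×33) / (313.12 + 1668.5)
    = 143986 / 1981.6 ≈ 72.66 °C

T_f ≈ 72.7 °C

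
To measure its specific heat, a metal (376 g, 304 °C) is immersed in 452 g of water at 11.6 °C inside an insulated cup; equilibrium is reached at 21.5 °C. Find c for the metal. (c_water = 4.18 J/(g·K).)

Taking heat into each body as positive, Σ m c ΔT = 0:
376·c·(21.5 − 304) + 452·4.18·(21.5 − 11.6) = 0
-106220 c = -18705
c = -18705/-106220 ≈ 0.1761 J/(g·K)

c ≈ 0.176 J/(g·K)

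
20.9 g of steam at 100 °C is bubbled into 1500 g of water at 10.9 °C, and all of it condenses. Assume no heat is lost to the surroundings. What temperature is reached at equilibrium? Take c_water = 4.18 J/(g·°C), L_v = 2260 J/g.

T_f ≈ 19.6 °C

Taking heat into each body as positive, Σ m c ΔT = 0:
condense steam: −20.9·2260 = −47234
  condensed water 100 °C→T: 87.36(T − 100)
  water warms: 1500·4.18·(T − 10.9) = 6270(T − 10.9)
6357.4 T = 47234 + 8736.2 + 68343 = 124313
T ≈ 19.55 °C — below 100 °C, confirming all the steam condensed.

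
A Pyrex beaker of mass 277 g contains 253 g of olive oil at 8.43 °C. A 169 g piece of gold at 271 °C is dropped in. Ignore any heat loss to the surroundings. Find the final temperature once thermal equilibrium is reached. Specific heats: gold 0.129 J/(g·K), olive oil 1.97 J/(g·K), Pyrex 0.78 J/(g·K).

Taking heat into each body as positive, Σ m c ΔT = 0:
169×0.129×(T − 271) + 253×1.97×(T − 8.43) + 277×0.78×(T − 8.43) = 0
736.27 T = 11931
T = 11931/736.27 ≈ 16.20 °C

T_f ≈ 16.2 °C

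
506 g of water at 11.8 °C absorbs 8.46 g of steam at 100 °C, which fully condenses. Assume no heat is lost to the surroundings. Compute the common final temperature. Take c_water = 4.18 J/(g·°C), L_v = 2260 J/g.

T_f ≈ 22.1 °C

Heat gained plus heat lost sum to zero:
steam→water at 100 °C releases m L_v = 8.46·2260 = 19120
  condensed water 100 °C→T: 35.36(T − 100)
  original water: 2115.1(T − 11.8)
2150.4 T = 19120 + 3536.3 + 24958 = 47614
T ≈ 22.14 °C (< 100 °C, so full condensation is consistent).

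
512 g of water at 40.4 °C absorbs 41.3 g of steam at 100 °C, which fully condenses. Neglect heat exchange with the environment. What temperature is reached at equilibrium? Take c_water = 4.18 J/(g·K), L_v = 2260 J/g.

Conservation of energy gives ΣQ = 0:
condense steam: −41.3·2260 = −93338
  condensate cools 100→T: 41.3·4.18·(T − 100) = 172.63(T − 100)
  original water: 2140.2(T − 40.4)
2312.8 T = 93338 + 17263 + 86462 = 197064
T ≈ 85.21 °C (< 100 °C, so full condensation is consistent).

T_f ≈ 85.2 °C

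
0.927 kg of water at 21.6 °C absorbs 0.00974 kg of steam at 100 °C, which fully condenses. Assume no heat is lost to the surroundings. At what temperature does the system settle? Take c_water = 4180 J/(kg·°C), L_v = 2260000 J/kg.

T_f ≈ 28.0 °C

Heat gained plus heat lost sum to zero:
steam→water at 100 °C releases m L_v = 0.00974·2260000 = 22012
  condensed water 100 °C→T: 40.71(T − 100)
  original water: 3874.9(T − 21.6)
3915.6 T = 22012 + 4071.3 + 83697 = 109781
T ≈ 28.04 °C — below 100 °C, confirming all the steam condensed.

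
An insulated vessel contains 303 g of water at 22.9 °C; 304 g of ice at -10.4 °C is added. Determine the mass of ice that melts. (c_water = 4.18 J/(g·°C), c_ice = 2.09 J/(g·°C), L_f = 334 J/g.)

m_melted ≈ 67.1 g

Heat available from the water dropping to 0 °C: 303×4.18×22.9 = 29004 J.
Of that, 304×2.09×10.4 = 6607.7 J goes to bring the ice to 0 °C, leaving 22396 J.
To melt every bit of ice: 304×334 = 101536 J.
That's not enough to melt it all — equilibrium is at 0 °C with ice remaining.
Mass melted = 22396/334 ≈ 67.05 g.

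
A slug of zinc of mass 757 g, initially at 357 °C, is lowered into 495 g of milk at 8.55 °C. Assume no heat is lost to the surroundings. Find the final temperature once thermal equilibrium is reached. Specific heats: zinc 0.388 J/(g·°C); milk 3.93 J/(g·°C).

With ΣQ=0 the equilibrium temperature is the m·c-weighted mean:
T_f = (293.72×357 + 1945.4×8.55) / (293.72 + 1945.4)
    = 121489 / 2239.1 ≈ 54.26 °C

T_f ≈ 54.3 °C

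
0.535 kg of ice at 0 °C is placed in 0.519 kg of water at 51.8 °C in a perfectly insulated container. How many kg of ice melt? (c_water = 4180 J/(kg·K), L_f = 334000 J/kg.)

Cooling the water to 0 °C releases 0.519·4180·51.8 = 112376 J.
Melting all 0.535 kg of ice would need 0.535·334000 = 178690 J.
That's not enough to melt it all — equilibrium is at 0 °C with ice remaining.
m_melted·334000 = 112376  ⇒  m_melted ≈ 0.3365 kg.

m_melted ≈ 0.336 kg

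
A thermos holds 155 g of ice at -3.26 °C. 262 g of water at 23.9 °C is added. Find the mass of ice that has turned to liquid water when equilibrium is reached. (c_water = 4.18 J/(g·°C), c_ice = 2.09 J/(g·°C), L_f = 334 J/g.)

Cooling the water to 0 °C releases 262×4.18×23.9 = 26174 J.
Of that, 155×2.09×3.26 = 1056.1 J goes to bring the ice to 0 °C, leaving 25118 J.
To melt every bit of ice: 155×334 = 51770 J.
That's not enough to melt it all — equilibrium is at 0 °C with ice remaining.
Mass melted = 25118/334 ≈ 75.2 g.

m_melted ≈ 75.2 g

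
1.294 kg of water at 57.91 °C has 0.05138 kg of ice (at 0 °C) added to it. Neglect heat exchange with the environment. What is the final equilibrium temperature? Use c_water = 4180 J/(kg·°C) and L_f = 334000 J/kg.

T_f ≈ 52.6 °C

Setting the total heat transfer to zero:
fusion: m_ice L_f = 0.05138·334000 = 17161; meltwater 0→T: 0.05138·4180·T = 214.77 T; water cools: 1.294·4180·(T − 57.91) = 5408.9(T − 57.91)
5623.7 T = 313231 − 17161 = 296070
T ≈ 52.65 °C — above 0 °C, consistent with complete melting.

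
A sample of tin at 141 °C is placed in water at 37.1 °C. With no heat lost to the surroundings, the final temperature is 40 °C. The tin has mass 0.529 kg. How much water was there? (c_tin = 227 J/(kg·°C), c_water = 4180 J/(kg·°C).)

m ≈ 1 kg

Let T be the final temperature. ΣQ_i = 0:
0.529·227·(40 − 141) + m·4180·(40 − 37.1) = 0
12122 m = 12128
m = 12128/12122 ≈ 1.001 kg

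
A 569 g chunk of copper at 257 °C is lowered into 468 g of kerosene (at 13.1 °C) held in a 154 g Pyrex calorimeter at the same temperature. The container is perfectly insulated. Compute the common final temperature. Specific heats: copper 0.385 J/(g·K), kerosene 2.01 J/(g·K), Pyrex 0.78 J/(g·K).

T_f ≈ 54.8 °C

T_f is the heat-capacity-weighted average of the initial temperatures:
T_f = (219.06*257 + 940.68*13.1 + 120.12*13.1) / (219.06 + 940.68 + 120.12)
    = 70196 / 1279.9 ≈ 54.85 °C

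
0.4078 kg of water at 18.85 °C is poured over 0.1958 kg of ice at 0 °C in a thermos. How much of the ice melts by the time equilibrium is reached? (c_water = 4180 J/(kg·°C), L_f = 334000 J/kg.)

m_melted ≈ 0.0962 kg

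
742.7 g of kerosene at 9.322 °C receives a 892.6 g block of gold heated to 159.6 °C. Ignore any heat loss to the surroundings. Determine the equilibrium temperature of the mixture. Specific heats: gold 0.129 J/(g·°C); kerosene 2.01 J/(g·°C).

T_f ≈ 20.1 °C

Heat gained plus heat lost sum to zero:
892.6*0.129*(T − 159.6) + 742.7*2.01*(T − 9.322) = 0
(115.15 + 1492.8) T = 115.15*159.6 + 1492.8*9.322
T ≈ 20.08 °C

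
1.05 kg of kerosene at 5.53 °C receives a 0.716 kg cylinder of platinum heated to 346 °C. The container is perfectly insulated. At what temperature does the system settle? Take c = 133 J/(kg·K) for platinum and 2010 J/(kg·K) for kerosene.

With ΣQ=0 the equilibrium temperature is the m·c-weighted mean:
T_f = (95.23*346 + 2110.5*5.53) / (95.23 + 2110.5)
    = 44620 / 2205.7 ≈ 20.23 °C

T_f ≈ 20.2 °C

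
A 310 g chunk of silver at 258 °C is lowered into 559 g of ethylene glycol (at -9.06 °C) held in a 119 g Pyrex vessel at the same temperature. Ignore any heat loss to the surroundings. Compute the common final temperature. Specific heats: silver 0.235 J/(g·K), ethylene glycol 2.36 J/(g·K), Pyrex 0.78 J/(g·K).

T_f ≈ 4.0 °C

Let T be the final temperature. ΣQ_i = 0:
310*0.235*(T − 258) + 559*2.36*(T − (-9.06)) + 119*0.78*(T − (-9.06)) = 0
1484.9 T = 6002
T = 6002/1484.9 ≈ 4.04 °C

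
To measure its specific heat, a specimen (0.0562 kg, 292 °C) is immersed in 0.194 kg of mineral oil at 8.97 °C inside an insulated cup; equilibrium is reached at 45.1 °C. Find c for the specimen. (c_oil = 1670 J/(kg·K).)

Let T be the final temperature. ΣQ_i = 0:
0.0562·c·(45.1 − 292) + 0.194·1670·(45.1 − 8.97) = 0
-13.88 c = -11705
c = -11705/-13.88 ≈ 843.6 J/(kg·K)

c ≈ 844 J/(kg·K)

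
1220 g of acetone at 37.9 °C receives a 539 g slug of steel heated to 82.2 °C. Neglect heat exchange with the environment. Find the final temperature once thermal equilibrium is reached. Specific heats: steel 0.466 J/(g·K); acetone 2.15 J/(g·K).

Net heat exchanged in the isolated system is zero:
539×0.466×(T − 82.2) + 1220×2.15×(T − 37.9) = 0
251.17(T − 82.2) + 2623(T − 37.9) = 0
(251.17 + 2623) T = 251.17×82.2 + 2623×37.9
T = 120058 / 2874.2 = 41.8 °C

T_f ≈ 41.8 °C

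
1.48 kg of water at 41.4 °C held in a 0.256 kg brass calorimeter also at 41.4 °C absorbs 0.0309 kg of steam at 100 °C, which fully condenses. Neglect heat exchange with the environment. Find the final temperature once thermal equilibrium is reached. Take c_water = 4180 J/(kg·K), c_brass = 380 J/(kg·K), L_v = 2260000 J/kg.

Sum of m c ΔT and latent-heat terms is zero:
steam→water at 100 °C releases m L_v = 0.0309·2260000 = 69834
  condensate cools 100→T: 0.0309·4180·(T − 100) = 129.16(T − 100)
  water warms: 1.48·4180·(T − 41.4) = 6186.4(T − 41.4)
  cup: 97.28(T − 41.4)
6412.8 T = 69834 + 12916 + 260144 = 342895
T ≈ 53.47 °C, under the boiling point, so the assumption holds.

T_f ≈ 53.5 °C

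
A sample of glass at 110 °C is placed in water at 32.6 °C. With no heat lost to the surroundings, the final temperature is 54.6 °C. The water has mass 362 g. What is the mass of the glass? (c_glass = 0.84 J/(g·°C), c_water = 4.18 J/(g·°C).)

m ≈ 715 g

Let T be the final temperature. ΣQ_i = 0:
m·0.84·(54.6 − 110) + 362·4.18·(54.6 − 32.6) = 0
-46.54 m = -33290
m = -33290/-46.54 ≈ 715.3 g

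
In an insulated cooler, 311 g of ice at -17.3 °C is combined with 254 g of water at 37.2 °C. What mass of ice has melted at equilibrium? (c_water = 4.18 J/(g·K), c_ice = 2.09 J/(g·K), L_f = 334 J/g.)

m_melted ≈ 84.6 g

Cooling the water to 0 °C releases 254×4.18×37.2 = 39496 J.
Warming the ice to 0 °C takes 311×2.09×17.3 = 11245 J, leaving 28251 J for melting.
Fully melting the ice requires m_ice L_f = 311×334 = 103874 J.
28251 J < 103874 J, so only part of the ice melts and the system sits at 0 °C.
m_melted×334 = 28251  ⇒  m_melted ≈ 84.58 g.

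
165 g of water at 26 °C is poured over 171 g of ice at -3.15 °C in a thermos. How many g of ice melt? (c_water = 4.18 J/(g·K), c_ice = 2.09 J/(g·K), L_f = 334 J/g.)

Water can give up m c ΔT = 165×4.18×26 = 17932 J before reaching 0 °C.
Warming the ice to 0 °C takes 171×2.09×3.15 = 1125.8 J, leaving 16806 J for melting.
To melt every bit of ice: 171×334 = 57114 J.
Since 16806 < 57114 J, not all the ice melts; equilibrium is at 0 °C.
Mass melted = 16806/334 ≈ 50.32 g.

m_melted ≈ 50.3 g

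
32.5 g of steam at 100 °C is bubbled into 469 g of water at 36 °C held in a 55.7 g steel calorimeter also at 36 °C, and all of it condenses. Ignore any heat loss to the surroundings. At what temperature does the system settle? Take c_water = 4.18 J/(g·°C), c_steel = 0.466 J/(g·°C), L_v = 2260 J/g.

T_f ≈ 74.7 °C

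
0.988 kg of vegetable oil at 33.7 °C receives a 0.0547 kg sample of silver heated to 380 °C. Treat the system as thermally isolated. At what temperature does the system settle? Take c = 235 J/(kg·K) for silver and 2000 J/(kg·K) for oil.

Heat gained plus heat lost sum to zero:
0.0547·235·(T − 380) + 0.988·2000·(T − 33.7) = 0
12.85(T − 380) + 1976(T − 33.7) = 0
(12.85 + 1976) T = 12.85·380 + 1976·33.7
T = 71476/1988.9 ≈ 35.94 °C

T_f ≈ 35.9 °C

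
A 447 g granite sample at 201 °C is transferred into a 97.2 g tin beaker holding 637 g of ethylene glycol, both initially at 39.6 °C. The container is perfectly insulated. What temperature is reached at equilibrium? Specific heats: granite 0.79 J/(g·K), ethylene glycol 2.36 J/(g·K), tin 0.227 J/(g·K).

T_f ≈ 69.9 °C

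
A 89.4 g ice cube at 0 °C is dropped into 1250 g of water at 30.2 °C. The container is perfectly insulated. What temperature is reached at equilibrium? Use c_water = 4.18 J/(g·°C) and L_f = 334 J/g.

Conservation of energy gives ΣQ = 0:
latent heat to melt: 89.4×334 = 29860; warm the meltwater: 373.69 T; water cools: 1250×4.18×(T − 30.2) = 5225(T − 30.2)
5598.7 T = 157795 − 29860 = 127935
T ≈ 22.85 °C (positive, so assuming full melt was valid).

T_f ≈ 22.9 °C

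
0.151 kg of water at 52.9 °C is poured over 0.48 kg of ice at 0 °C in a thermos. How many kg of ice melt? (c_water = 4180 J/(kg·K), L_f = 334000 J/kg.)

m_melted ≈ 0.1 kg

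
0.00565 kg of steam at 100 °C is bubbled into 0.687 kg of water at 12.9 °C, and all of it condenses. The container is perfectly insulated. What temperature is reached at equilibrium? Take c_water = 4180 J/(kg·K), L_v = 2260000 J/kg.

T_f ≈ 18.0 °C

Heat gained plus heat lost sum to zero:
steam→water at 100 °C releases m L_v = 0.00565·2260000 = 12769
  condensate cools 100→T: 0.00565·4180·(T − 100) = 23.62(T − 100)
  water warms: 0.687·4180·(T − 12.9) = 2871.7(T − 12.9)
2895.3 T = 12769 + 2361.7 + 37044 = 52175
T ≈ 18.02 °C, under the boiling point, so the assumption holds.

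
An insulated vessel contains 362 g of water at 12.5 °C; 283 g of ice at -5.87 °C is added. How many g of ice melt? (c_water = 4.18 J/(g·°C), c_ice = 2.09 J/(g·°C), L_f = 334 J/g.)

Heat available from the water dropping to 0 °C: 362×4.18×12.5 = 18914 J.
Warming the ice to 0 °C takes 283×2.09×5.87 = 3471.9 J, leaving 15443 J for melting.
To melt every bit of ice: 283×334 = 94522 J.
15443 J < 94522 J, so only part of the ice melts and the system sits at 0 °C.
m_melt = 15443 / L_f = 46.24 g.

m_melted ≈ 46.2 g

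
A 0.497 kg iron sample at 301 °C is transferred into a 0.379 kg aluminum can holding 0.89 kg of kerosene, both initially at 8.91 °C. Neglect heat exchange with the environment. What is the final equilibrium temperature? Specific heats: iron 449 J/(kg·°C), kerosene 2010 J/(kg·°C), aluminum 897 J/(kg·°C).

Conservation of energy gives ΣQ = 0:
0.497*449*(T − 301) + 0.89*2010*(T − 8.91) + 0.379*897*(T − 8.91) = 0
223.15(T − 301) + 1788.9(T − 8.91) + 339.96(T − 8.91) = 0
(223.15 + 1788.9 + 339.96) T = 223.15*301 + 1788.9*8.91 + 339.96*8.91
T = 86137 / 2352 = 36.6 °C

T_f ≈ 36.6 °C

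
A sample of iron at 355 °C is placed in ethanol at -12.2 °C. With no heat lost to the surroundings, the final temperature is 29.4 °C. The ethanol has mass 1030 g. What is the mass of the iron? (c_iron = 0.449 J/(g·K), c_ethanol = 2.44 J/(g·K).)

Heat lost by the iron = heat gained by the ethanol:
m×0.449×(355 − 29.4) = 1030×2.44×(29.4 − (-12.2))
146.19 m = 104549  ⇒  m ≈ 715.1 g

m ≈ 715 g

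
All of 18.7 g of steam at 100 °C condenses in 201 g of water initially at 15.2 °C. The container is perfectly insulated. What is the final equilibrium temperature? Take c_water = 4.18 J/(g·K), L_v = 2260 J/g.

Conservation of energy gives ΣQ = 0:
condense steam: −18.7×2260 = −42262
  condensed water 100 °C→T: 78.17(T − 100)
  water warms: 201×4.18×(T − 15.2) = 840.18(T − 15.2)
918.35 T = 42262 + 7816.6 + 12771 = 62849
T ≈ 68.44 °C — below 100 °C, confirming all the steam condensed.

T_f ≈ 68.4 °C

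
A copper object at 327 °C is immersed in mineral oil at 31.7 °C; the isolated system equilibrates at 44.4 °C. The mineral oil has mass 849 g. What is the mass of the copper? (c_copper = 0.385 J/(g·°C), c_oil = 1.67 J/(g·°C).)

Heat gained plus heat lost sum to zero:
m×0.385×(44.4 − 327) + 849×1.67×(44.4 − 31.7) = 0
-108.8 m = -18006
m = -18006/-108.8 ≈ 165.5 g

m ≈ 165 g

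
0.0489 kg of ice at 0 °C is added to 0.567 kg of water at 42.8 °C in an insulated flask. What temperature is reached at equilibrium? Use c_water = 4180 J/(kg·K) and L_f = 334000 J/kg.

Let T be the final temperature. ΣQ_i = 0:
fusion: m_ice L_f = 0.0489·334000 = 16333
  meltwater 0→T: 0.0489·4180·T = 204.4 T
  water cools: 0.567·4180·(T − 42.8) = 2370.1(T − 42.8)
2574.5 T = 101439 − 16333 = 85106
T ≈ 33.06 °C — above 0 °C, consistent with complete melting.

T_f ≈ 33.1 °C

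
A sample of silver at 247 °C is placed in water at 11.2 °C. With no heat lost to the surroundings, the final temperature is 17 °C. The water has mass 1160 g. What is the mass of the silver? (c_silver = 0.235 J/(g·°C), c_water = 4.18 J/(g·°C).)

m ≈ 520 g

|Q_silver| = |Q_water|:
m·0.235·(247 − 17) = 1160·4.18·(17 − 11.2)
54.05 m = 28123  ⇒  m ≈ 520.3 g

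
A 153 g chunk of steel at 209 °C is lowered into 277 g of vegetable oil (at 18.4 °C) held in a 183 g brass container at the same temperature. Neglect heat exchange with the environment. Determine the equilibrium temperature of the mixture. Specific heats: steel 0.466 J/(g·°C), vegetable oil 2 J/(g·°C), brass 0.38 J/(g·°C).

Conservation of energy gives ΣQ = 0:
153·0.466·(T − 209) + 277·2·(T − 18.4) + 183·0.38·(T − 18.4) = 0
71.3(T − 209) + 554(T − 18.4) + 69.54(T − 18.4) = 0
694.84 T = 26374
T = 26374 / 694.84 = 38 °C

T_f ≈ 38.0 °C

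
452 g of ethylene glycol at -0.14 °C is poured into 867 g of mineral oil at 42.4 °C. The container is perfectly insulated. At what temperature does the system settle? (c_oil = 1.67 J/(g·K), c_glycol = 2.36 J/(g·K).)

T_f ≈ 24.4 °C

Setting the total heat transfer to zero:
867*1.67*(T − 42.4) + 452*2.36*(T − (-0.14)) = 0
1447.9(T − 42.4) + 1066.7(T − (-0.14)) = 0
(1447.9 + 1066.7) T = 1447.9*42.4 + 1066.7*(-0.14)
T = 61241/2514.6 ≈ 24.35 °C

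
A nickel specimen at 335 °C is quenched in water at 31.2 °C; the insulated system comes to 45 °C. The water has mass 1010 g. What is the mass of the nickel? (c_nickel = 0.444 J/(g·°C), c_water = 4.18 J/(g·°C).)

Heat lost by the nickel = heat gained by the water:
m×0.444×(335 − 45) = 1010×4.18×(45 − 31.2)
128.76 m = 58261  ⇒  m ≈ 452.5 g

m ≈ 452 g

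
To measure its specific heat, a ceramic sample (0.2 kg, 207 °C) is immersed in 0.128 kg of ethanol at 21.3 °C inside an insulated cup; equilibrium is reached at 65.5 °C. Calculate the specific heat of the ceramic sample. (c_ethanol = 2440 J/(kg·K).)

m_s c (T_s − T_f) = m_ethanol c_ethanol (T_f − T_0):
0.2·c·(207 − 65.5) = 0.128·2440·(65.5 − 21.3)
28.3 c = 13805  ⇒  c ≈ 487.8 J/(kg·K)

c ≈ 488 J/(kg·K)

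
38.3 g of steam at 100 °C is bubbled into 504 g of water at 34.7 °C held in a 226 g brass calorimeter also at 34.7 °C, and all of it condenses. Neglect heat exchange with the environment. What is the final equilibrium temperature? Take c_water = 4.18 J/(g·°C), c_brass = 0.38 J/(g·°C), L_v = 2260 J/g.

T_f ≈ 75.9 °C

Heat gained plus heat lost sum to zero:
steam→water at 100 °C releases m L_v = 38.3×2260 = 86558; condensate cools 100→T: 38.3×4.18×(T − 100) = 160.09(T − 100); water warms: 504×4.18×(T − 34.7) = 2106.7(T − 34.7); cup: 85.88(T − 34.7)
2352.7 T = 86558 + 16009 + 76083 = 178651
T ≈ 75.93 °C, under the boiling point, so the assumption holds.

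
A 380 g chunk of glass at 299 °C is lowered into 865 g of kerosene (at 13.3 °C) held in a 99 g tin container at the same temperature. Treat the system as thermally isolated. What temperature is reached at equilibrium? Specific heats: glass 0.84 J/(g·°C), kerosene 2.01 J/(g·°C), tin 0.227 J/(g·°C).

Net heat exchanged in the isolated system is zero:
380*0.84*(T − 299) + 865*2.01*(T − 13.3) + 99*0.227*(T − 13.3) = 0
319.2(T − 299) + 1738.6(T − 13.3) + 22.47(T − 13.3) = 0
2080.3 T = 118864
T = 118864 / 2080.3 = 57.1 °C

T_f ≈ 57.1 °C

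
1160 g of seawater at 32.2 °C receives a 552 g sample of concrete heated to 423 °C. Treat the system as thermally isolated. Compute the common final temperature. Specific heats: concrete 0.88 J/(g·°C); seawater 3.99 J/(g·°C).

Let T be the final temperature. ΣQ_i = 0:
552·0.88·(T − 423) + 1160·3.99·(T − 32.2) = 0
485.76(T − 423) + 4628.4(T − 32.2) = 0
5114.2 T = 354511
T = 354511/5114.2 ≈ 69.32 °C

T_f ≈ 69.3 °C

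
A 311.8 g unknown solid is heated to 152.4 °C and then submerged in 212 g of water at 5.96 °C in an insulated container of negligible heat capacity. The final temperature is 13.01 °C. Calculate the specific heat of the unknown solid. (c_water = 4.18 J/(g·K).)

Conservation of energy gives ΣQ = 0:
311.8×c×(13.01 − 152.4) + 212×4.18×(13.01 − 5.96) = 0
-43462 c = -6247.4
c = -6247.4/-43462 ≈ 0.1437 J/(g·K)

c ≈ 0.144 J/(g·K)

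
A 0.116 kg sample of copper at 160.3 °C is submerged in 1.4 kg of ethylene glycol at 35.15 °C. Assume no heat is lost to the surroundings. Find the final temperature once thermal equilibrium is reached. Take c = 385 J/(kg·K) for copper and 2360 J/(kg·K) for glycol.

Taking heat into each body as positive, Σ m c ΔT = 0:
0.116·385·(T − 160.3) + 1.4·2360·(T − 35.15) = 0
44.66(T − 160.3) + 3304(T − 35.15) = 0
3348.7 T = 123295
T = 123295 / 3348.7 = 36.8 °C

T_f ≈ 36.8 °C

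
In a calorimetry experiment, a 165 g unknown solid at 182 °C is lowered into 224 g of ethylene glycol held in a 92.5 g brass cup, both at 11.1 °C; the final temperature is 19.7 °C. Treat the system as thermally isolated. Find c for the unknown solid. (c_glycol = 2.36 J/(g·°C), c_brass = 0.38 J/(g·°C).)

Let T be the final temperature. ΣQ_i = 0:
165·c·(19.7 − 182) + 224·2.36·(19.7 − 11.1) + 92.5·0.38·(19.7 − 11.1) = 0
-26780 c = -4848.6
c = -4848.6/-26780 ≈ 0.1811 J/(g·°C)

c ≈ 0.181 J/(g·°C)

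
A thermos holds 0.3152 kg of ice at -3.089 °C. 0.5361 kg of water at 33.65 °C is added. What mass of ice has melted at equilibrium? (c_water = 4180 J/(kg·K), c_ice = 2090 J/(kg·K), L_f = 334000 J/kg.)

m_melted ≈ 0.22 kg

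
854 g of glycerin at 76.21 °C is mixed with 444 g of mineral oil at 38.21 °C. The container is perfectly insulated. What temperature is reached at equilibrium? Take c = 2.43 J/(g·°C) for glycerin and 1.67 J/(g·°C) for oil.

Energy conservation, ΣQ = 0:
854·2.43·(T − 76.21) + 444·1.67·(T − 38.21) = 0
(2075.2 + 741.48) T = 2075.2·76.21 + 741.48·38.21
T = 186484 / 2816.7 = 66.2 °C

T_f ≈ 66.2 °C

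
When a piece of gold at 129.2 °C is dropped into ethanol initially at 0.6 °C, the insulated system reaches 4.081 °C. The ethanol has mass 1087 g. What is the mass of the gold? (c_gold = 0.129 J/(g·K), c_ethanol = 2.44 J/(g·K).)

m ≈ 572 g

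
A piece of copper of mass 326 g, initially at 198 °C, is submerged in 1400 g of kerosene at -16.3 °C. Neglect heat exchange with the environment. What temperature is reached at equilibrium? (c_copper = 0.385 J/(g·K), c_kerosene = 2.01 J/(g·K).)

T_f ≈ -7.1 °C

Setting the total heat transfer to zero:
326×0.385×(T − 198) + 1400×2.01×(T − (-16.3)) = 0
125.51(T − 198) + 2814(T − (-16.3)) = 0
(125.51 + 2814) T = 125.51×198 + 2814×(-16.3)
T = -21017 / 2939.5 = -7.15 °C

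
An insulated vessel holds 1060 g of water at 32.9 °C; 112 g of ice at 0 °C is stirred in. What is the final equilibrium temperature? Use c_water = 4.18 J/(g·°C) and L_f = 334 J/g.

T_f ≈ 22.1 °C

Let T be the final temperature. ΣQ_i = 0:
latent heat to melt: 112·334 = 37408; meltwater 0→T: 112·4.18·T = 468.16 T; water cools: 1060·4.18·(T − 32.9) = 4430.8(T − 32.9)
4899 T = 145773 − 37408 = 108365
T ≈ 22.12 °C (positive, so assuming full melt was valid).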